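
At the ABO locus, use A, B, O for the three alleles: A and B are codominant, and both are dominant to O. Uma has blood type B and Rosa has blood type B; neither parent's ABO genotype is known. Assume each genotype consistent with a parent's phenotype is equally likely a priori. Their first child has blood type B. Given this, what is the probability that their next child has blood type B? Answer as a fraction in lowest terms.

19/20

Possible genotypes: Uma ∈ {BB, BO}; Rosa ∈ {BB, BO}.
Weight each parental genotype pair by prior × P(type-B child):
  BB × BB: posterior weight 4/15; P(next child type B) = 1.
  BB × BO: posterior weight 4/15; P(next child type B) = 1.
  BO × BB: posterior weight 4/15; P(next child type B) = 1.
  BO × BO: posterior weight 1/5; P(next child type B) = 3/4.
Weighted sum = 19/20.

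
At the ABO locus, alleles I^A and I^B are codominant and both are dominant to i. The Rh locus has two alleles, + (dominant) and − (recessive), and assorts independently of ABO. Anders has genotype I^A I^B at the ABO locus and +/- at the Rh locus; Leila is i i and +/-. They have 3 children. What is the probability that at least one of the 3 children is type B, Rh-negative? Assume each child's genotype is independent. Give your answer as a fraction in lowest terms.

ABO cross I^A I^B × i i → 1/2 A, 1/2 B.
Rh cross +/- × +/- → 3/4 Rh+, 1/4 Rh-; so P(type B, Rh-negative) = 1/2 × 1/4 = 1/8 per child.
P(none) = (7/8)^3 = 343/512; P(at least one) = 1 − 343/512 = 169/512.

169/512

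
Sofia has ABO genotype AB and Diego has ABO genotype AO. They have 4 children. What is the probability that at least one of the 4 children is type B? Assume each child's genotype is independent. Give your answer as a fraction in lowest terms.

175/256

ABO cross AB × AO → 1/2 A, 1/4 B, 1/4 AB.
So P(type B) = 1/4 per child.
P(none) = (3/4)^4 = 81/256; P(at least one) = 1 − 81/256 = 175/256.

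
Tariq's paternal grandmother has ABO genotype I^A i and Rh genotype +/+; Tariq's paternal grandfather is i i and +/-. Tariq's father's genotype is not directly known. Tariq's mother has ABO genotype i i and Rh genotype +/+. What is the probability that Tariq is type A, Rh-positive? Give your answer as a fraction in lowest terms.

Tariq's father's ABO genotype from I^A i × i i: 1/2 I^A i, 1/2 i i.
Crossing each possibility with the mother i i and summing P(type A): 1/2·1/2 + 1/2·0 = 1/4.
Similarly for Rh via the father's Rh distribution: P(Rh+) = 1.
Independent loci: 1/4 × 1 = 1/4.

1/4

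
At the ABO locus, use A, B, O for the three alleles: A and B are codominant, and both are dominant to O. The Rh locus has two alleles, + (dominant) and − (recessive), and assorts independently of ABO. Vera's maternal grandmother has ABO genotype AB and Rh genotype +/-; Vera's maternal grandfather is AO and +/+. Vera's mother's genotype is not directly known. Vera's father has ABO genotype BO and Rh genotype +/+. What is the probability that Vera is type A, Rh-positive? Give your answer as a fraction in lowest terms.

Vera's mother's ABO genotype from AB × AO: 1/4 AA, 1/4 AB, 1/4 AO, 1/4 BO.
Crossing each possibility with the father BO and summing P(type A): 1/4·1/2 + 1/4·1/4 + 1/4·1/4 + 1/4·0 = 1/4.
Similarly for Rh via the mother's Rh distribution: P(Rh+) = 1.
Independent loci: 1/4 × 1 = 1/4.

1/4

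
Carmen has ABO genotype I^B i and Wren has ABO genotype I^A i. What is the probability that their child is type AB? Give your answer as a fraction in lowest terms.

1/4

ABO cross I^B i × I^A i → offspring phenotypes: 1/4 O, 1/4 A, 1/4 B, 1/4 AB.
So P(type AB) = 1/4.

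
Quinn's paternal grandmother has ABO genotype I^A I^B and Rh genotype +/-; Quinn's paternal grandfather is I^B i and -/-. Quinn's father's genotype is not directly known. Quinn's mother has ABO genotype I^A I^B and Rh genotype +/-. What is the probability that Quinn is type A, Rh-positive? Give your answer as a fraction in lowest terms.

Quinn's father's ABO genotype from I^A I^B × I^B i: 1/4 I^A I^B, 1/4 I^A i, 1/4 I^B I^B, 1/4 I^B i.
Crossing each possibility with the mother I^A I^B and summing P(type A): 1/4·1/4 + 1/4·1/2 + 1/4·0 + 1/4·1/4 = 1/4.
Similarly for Rh via the father's Rh distribution: P(Rh+) = 5/8.
Independent loci: 1/4 × 5/8 = 5/32.

5/32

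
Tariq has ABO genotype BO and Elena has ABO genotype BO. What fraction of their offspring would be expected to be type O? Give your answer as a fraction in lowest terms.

ABO cross BO × BO → offspring phenotypes: 1/4 O, 3/4 B.
So P(type O) = 1/4.

1/4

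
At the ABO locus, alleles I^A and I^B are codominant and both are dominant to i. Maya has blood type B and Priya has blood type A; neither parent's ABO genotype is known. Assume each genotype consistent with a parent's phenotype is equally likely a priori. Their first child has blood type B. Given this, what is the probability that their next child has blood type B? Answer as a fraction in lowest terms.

Possible genotypes: Maya ∈ {I^B I^B, I^B i}; Priya ∈ {I^A I^A, I^A i}.
Weight each parental genotype pair by prior × P(type-B child):
  I^B I^B × I^A i: posterior weight 2/3; P(next child type B) = 1/2.
  I^B i × I^A i: posterior weight 1/3; P(next child type B) = 1/4.
Weighted sum = 5/12.

5/12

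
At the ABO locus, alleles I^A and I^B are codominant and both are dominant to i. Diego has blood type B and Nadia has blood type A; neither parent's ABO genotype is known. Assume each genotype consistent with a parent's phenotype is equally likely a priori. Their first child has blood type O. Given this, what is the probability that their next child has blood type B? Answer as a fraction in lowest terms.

Possible genotypes: Diego ∈ {I^B I^B, I^B i}; Nadia ∈ {I^A I^A, I^A i}.
Weight each parental genotype pair by prior × P(type-O child):
  I^B i × I^A i: posterior weight 1; P(next child type B) = 1/4.
Weighted sum = 1/4.

1/4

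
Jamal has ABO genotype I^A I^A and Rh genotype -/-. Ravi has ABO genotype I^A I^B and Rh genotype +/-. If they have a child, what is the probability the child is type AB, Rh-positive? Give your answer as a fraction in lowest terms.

ABO cross I^A I^A × I^A I^B → offspring phenotypes: 1/2 A, 1/2 AB.
Rh cross -/- × +/- → 1/2 Rh+, 1/2 Rh-.
Independent loci: P(type AB, Rh-positive) = 1/2 × 1/2 = 1/4.

1/4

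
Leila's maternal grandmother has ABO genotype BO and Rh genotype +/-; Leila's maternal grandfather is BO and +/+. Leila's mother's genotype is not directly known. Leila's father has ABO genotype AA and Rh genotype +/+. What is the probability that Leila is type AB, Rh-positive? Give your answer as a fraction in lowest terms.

1/2

Leila's mother's ABO genotype from BO × BO: 1/4 BB, 1/2 BO, 1/4 OO.
Crossing each possibility with the father AA and summing P(type AB): 1/4·1 + 1/2·1/2 + 1/4·0 = 1/2.
Similarly for Rh via the mother's Rh distribution: P(Rh+) = 1.
Independent loci: 1/2 × 1 = 1/2.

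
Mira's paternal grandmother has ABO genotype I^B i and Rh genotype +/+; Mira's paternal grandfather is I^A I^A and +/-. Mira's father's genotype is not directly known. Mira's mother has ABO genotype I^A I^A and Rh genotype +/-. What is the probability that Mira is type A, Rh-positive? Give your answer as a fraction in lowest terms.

21/32

Mira's father's ABO genotype from I^B i × I^A I^A: 1/2 I^A I^B, 1/2 I^A i.
Crossing each possibility with the mother I^A I^A and summing P(type A): 1/2·1/2 + 1/2·1 = 3/4.
Similarly for Rh via the father's Rh distribution: P(Rh+) = 7/8.
Independent loci: 3/4 × 7/8 = 21/32.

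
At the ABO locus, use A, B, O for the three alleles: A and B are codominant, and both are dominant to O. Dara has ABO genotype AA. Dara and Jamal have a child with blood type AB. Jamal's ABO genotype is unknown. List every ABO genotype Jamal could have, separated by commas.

AB, BB, BO

For each candidate genotype of Jamal, check whether crossing it with AA can produce every observed child phenotype.
  AA → possible child types {A} ✗
  AB → possible child types {A, AB} ✓
  AO → possible child types {A} ✗
  BB → possible child types {AB} ✓
  BO → possible child types {A, AB} ✓
  OO → possible child types {A} ✗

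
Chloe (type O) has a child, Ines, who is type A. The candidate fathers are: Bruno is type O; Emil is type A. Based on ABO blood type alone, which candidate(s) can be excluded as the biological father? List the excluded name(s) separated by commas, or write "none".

A candidate is excluded only if no genotype consistent with his phenotype could produce a type A child with a type O mother.
Bruno (type O): no genotype consistent with that phenotype can produce a type-A child with a type-O mother.

Bruno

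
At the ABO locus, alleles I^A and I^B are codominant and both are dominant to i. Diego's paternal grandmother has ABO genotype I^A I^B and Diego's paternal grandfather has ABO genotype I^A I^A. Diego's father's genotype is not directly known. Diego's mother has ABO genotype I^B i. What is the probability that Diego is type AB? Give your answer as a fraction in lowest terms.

3/8

Diego's father's ABO genotype from I^A I^B × I^A I^A: 1/2 I^A I^A, 1/2 I^A I^B.
Crossing each possibility with the mother I^B i and summing P(type AB): 1/2·1/2 + 1/2·1/4 = 3/8.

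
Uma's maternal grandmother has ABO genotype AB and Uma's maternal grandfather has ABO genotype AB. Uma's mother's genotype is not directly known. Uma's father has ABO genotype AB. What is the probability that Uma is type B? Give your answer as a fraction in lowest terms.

1/4

Uma's mother's ABO genotype from AB × AB: 1/4 AA, 1/2 AB, 1/4 BB.
Crossing each possibility with the father AB and summing P(type B): 1/4·0 + 1/2·1/4 + 1/4·1/2 = 1/4.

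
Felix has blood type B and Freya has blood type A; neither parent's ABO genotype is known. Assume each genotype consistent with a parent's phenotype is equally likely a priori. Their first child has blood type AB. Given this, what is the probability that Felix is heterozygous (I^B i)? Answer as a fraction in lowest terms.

1/3

Possible genotypes: Felix ∈ {I^B I^B, I^B i}; Freya ∈ {I^A I^A, I^A i}.
Weight each parental genotype pair by prior × P(type-AB child):
  I^B I^B × I^A I^A: posterior weight 4/9.
  I^B I^B × I^A i: posterior weight 2/9.
  I^B i × I^A I^A: posterior weight 2/9.
  I^B i × I^A i: posterior weight 1/9.
Sum the posterior weight over pairs where Felix is I^B i: 1/3.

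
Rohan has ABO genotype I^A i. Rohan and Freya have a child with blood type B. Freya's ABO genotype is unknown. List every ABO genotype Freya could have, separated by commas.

For each candidate genotype of Freya, check whether crossing it with I^A i can produce every observed child phenotype.
  I^A I^A → possible child types {A} ✗
  I^A I^B → possible child types {A, B, AB} ✓
  I^A i → possible child types {O, A} ✗
  I^B I^B → possible child types {B, AB} ✓
  I^B i → possible child types {O, A, B, AB} ✓
  i i → possible child types {O, A} ✗

I^A I^B, I^B I^B, I^B i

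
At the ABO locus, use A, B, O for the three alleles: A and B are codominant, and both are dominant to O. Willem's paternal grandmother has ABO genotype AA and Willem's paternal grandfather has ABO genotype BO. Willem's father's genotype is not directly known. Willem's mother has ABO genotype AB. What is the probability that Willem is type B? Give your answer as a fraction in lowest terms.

1/4

Willem's father's ABO genotype from AA × BO: 1/2 AB, 1/2 AO.
Crossing each possibility with the mother AB and summing P(type B): 1/2·1/4 + 1/2·1/4 = 1/4.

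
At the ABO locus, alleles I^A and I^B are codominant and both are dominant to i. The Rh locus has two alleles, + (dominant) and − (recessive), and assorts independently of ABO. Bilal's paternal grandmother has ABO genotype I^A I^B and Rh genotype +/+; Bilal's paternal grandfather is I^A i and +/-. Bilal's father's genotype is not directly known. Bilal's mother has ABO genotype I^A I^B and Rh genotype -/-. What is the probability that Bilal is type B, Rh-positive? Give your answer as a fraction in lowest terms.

Bilal's father's ABO genotype from I^A I^B × I^A i: 1/4 I^A I^A, 1/4 I^A I^B, 1/4 I^A i, 1/4 I^B i.
Crossing each possibility with the mother I^A I^B and summing P(type B): 1/4·0 + 1/4·1/4 + 1/4·1/4 + 1/4·1/2 = 1/4.
Similarly for Rh via the father's Rh distribution: P(Rh+) = 3/4.
Independent loci: 1/4 × 3/4 = 3/16.

3/16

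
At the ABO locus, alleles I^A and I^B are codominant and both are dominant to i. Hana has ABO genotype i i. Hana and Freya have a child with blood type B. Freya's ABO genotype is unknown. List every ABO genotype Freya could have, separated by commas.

For each candidate genotype of Freya, check whether crossing it with i i can produce every observed child phenotype.
  I^A I^A → possible child types {A} ✗
  I^A I^B → possible child types {A, B} ✓
  I^A i → possible child types {O, A} ✗
  I^B I^B → possible child types {B} ✓
  I^B i → possible child types {O, B} ✓
  i i → possible child types {O} ✗

I^A I^B, I^B I^B, I^B i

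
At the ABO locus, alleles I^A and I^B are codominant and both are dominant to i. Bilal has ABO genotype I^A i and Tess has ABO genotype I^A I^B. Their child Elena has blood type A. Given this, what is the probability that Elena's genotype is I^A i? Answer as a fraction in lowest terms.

1/2

Cross I^A i × I^A I^B → 1/4 I^A I^A, 1/4 I^A I^B, 1/4 I^A i, 1/4 I^B i.
Type-A genotypes among offspring: I^A I^A (1/4), I^A i (1/4); total 1/2.
P(I^A i | type A) = (1/4) / (1/2) = 1/2.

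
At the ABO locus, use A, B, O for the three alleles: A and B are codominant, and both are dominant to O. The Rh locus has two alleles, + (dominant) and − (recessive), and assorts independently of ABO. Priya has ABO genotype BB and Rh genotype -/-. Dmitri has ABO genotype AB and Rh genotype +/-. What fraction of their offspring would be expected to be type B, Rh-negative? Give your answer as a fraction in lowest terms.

ABO cross BB × AB → offspring phenotypes: 1/2 B, 1/2 AB.
Rh cross -/- × +/- → 1/2 Rh+, 1/2 Rh-.
Independent loci: P(type B, Rh-negative) = 1/2 × 1/2 = 1/4.

1/4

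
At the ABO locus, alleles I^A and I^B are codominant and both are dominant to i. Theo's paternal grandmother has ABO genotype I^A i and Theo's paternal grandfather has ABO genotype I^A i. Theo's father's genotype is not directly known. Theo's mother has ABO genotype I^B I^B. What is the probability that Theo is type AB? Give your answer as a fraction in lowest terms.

1/2

Theo's father's ABO genotype from I^A i × I^A i: 1/4 I^A I^A, 1/2 I^A i, 1/4 i i.
Crossing each possibility with the mother I^B I^B and summing P(type AB): 1/4·1 + 1/2·1/2 + 1/4·0 = 1/2.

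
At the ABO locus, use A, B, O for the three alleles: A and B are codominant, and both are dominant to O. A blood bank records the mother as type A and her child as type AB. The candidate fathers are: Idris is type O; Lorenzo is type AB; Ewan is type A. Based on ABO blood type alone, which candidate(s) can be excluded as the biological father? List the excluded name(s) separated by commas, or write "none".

Idris, Ewan

A candidate is excluded only if no genotype consistent with his phenotype could produce a type AB child with a type A mother.
Idris (type O): no genotype consistent with that phenotype can produce a type-AB child with a type-A mother.
Ewan (type A): no genotype consistent with that phenotype can produce a type-AB child with a type-A mother.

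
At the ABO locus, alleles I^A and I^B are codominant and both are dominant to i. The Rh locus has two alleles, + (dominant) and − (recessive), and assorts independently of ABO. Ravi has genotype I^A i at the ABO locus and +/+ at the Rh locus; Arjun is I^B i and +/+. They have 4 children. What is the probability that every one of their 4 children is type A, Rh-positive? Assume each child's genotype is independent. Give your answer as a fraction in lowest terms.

1/256

ABO cross I^A i × I^B i → 1/4 O, 1/4 A, 1/4 B, 1/4 AB.
Rh cross +/+ × +/+ → 1 Rh+; so P(type A, Rh-positive) = 1/4 × 1 = 1/4 per child.
All 4 independent: (1/4)^4 = 1/256.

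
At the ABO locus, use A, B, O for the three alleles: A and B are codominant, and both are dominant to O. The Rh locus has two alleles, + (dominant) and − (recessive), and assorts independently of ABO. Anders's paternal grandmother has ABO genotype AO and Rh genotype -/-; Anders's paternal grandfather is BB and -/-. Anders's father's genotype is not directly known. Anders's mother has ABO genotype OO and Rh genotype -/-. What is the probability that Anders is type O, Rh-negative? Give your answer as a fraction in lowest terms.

1/4

Anders's father's ABO genotype from AO × BB: 1/2 AB, 1/2 BO.
Crossing each possibility with the mother OO and summing P(type O): 1/2·0 + 1/2·1/2 = 1/4.
Similarly for Rh via the father's Rh distribution: P(Rh-) = 1.
Independent loci: 1/4 × 1 = 1/4.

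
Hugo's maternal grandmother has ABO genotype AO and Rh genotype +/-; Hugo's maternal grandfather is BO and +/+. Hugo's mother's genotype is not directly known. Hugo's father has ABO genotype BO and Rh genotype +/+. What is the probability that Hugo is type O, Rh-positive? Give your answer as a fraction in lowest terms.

Hugo's mother's ABO genotype from AO × BO: 1/4 AB, 1/4 AO, 1/4 BO, 1/4 OO.
Crossing each possibility with the father BO and summing P(type O): 1/4·0 + 1/4·1/4 + 1/4·1/4 + 1/4·1/2 = 1/4.
Similarly for Rh via the mother's Rh distribution: P(Rh+) = 1.
Independent loci: 1/4 × 1 = 1/4.

1/4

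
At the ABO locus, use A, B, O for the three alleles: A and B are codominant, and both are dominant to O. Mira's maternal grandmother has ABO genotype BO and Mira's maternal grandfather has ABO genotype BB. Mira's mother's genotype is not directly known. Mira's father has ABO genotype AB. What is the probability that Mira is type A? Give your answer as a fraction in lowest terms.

Mira's mother's ABO genotype from BO × BB: 1/2 BB, 1/2 BO.
Crossing each possibility with the father AB and summing P(type A): 1/2·0 + 1/2·1/4 = 1/8.

1/8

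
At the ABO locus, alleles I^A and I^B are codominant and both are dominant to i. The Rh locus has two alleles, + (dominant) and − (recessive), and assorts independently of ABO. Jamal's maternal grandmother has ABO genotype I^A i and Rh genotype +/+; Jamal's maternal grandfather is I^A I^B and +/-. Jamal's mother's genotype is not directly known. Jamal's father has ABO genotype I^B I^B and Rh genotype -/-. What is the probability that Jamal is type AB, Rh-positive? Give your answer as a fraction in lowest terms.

3/8

Jamal's mother's ABO genotype from I^A i × I^A I^B: 1/4 I^A I^A, 1/4 I^A I^B, 1/4 I^A i, 1/4 I^B i.
Crossing each possibility with the father I^B I^B and summing P(type AB): 1/4·1 + 1/4·1/2 + 1/4·1/2 + 1/4·0 = 1/2.
Similarly for Rh via the mother's Rh distribution: P(Rh+) = 3/4.
Independent loci: 1/2 × 3/4 = 3/8.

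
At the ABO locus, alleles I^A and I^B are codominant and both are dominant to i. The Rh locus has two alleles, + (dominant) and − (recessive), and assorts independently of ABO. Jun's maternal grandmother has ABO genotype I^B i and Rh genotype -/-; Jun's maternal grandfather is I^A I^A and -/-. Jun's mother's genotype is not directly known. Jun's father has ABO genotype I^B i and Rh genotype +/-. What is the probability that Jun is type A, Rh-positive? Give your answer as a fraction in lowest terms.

1/8

Jun's mother's ABO genotype from I^B i × I^A I^A: 1/2 I^A I^B, 1/2 I^A i.
Crossing each possibility with the father I^B i and summing P(type A): 1/2·1/4 + 1/2·1/4 = 1/4.
Similarly for Rh via the mother's Rh distribution: P(Rh+) = 1/2.
Independent loci: 1/4 × 1/2 = 1/8.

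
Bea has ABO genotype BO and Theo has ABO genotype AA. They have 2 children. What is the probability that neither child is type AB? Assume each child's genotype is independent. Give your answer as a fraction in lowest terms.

ABO cross BO × AA → 1/2 A, 1/2 AB.
So P(type AB) = 1/2 per child.
P(not type AB) = 1/2 for one child; (1/2)^2 = 1/4.

1/4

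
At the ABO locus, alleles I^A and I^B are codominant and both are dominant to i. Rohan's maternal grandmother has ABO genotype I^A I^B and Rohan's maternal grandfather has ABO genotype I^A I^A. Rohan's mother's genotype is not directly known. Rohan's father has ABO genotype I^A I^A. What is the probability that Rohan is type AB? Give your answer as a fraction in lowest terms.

1/4

Rohan's mother's ABO genotype from I^A I^B × I^A I^A: 1/2 I^A I^A, 1/2 I^A I^B.
Crossing each possibility with the father I^A I^A and summing P(type AB): 1/2·0 + 1/2·1/2 = 1/4.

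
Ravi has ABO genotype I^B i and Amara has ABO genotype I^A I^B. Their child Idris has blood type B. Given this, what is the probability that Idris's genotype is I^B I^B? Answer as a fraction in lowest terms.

Cross I^B i × I^A I^B → 1/4 I^A I^B, 1/4 I^A i, 1/4 I^B I^B, 1/4 I^B i.
Type-B genotypes among offspring: I^B I^B (1/4), I^B i (1/4); total 1/2.
P(I^B I^B | type B) = (1/4) / (1/2) = 1/2.

1/2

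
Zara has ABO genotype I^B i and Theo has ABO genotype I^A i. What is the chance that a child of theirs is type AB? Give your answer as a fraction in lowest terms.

ABO cross I^B i × I^A i → offspring phenotypes: 1/4 O, 1/4 A, 1/4 B, 1/4 AB.
So P(type AB) = 1/4.

1/4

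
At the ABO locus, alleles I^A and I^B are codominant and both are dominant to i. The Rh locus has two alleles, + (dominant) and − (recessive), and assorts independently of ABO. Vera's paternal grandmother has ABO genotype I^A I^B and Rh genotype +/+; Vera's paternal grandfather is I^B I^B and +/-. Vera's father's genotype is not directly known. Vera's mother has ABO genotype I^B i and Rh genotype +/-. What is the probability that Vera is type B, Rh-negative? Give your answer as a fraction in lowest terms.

Vera's father's ABO genotype from I^A I^B × I^B I^B: 1/2 I^A I^B, 1/2 I^B I^B.
Crossing each possibility with the mother I^B i and summing P(type B): 1/2·1/2 + 1/2·1 = 3/4.
Similarly for Rh via the father's Rh distribution: P(Rh-) = 1/8.
Independent loci: 3/4 × 1/8 = 3/32.

3/32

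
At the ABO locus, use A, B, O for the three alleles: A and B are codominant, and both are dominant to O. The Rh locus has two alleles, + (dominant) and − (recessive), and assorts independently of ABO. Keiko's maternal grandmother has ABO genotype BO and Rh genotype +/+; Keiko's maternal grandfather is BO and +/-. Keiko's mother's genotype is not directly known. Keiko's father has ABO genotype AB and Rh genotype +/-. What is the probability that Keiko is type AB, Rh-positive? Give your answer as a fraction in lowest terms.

Keiko's mother's ABO genotype from BO × BO: 1/4 BB, 1/2 BO, 1/4 OO.
Crossing each possibility with the father AB and summing P(type AB): 1/4·1/2 + 1/2·1/4 + 1/4·0 = 1/4.
Similarly for Rh via the mother's Rh distribution: P(Rh+) = 7/8.
Independent loci: 1/4 × 7/8 = 7/32.

7/32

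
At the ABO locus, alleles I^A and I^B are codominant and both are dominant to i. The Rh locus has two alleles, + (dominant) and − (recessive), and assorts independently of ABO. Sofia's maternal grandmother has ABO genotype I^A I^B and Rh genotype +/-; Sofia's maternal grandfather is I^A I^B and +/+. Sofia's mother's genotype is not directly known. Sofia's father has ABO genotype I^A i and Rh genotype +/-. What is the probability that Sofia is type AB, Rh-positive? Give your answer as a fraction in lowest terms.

Sofia's mother's ABO genotype from I^A I^B × I^A I^B: 1/4 I^A I^A, 1/2 I^A I^B, 1/4 I^B I^B.
Crossing each possibility with the father I^A i and summing P(type AB): 1/4·0 + 1/2·1/4 + 1/4·1/2 = 1/4.
Similarly for Rh via the mother's Rh distribution: P(Rh+) = 7/8.
Independent loci: 1/4 × 7/8 = 7/32.

7/32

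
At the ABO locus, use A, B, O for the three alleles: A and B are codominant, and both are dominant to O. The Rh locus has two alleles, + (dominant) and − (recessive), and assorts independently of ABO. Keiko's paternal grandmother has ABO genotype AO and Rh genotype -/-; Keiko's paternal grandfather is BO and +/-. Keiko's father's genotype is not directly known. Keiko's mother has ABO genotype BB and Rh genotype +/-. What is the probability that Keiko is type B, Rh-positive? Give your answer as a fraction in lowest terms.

Keiko's father's ABO genotype from AO × BO: 1/4 AB, 1/4 AO, 1/4 BO, 1/4 OO.
Crossing each possibility with the mother BB and summing P(type B): 1/4·1/2 + 1/4·1/2 + 1/4·1 + 1/4·1 = 3/4.
Similarly for Rh via the father's Rh distribution: P(Rh+) = 5/8.
Independent loci: 3/4 × 5/8 = 15/32.

15/32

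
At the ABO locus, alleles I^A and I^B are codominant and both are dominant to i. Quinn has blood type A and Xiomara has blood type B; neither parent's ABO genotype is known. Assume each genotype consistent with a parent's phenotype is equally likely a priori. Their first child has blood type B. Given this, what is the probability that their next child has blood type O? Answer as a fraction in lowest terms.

Possible genotypes: Quinn ∈ {I^A I^A, I^A i}; Xiomara ∈ {I^B I^B, I^B i}.
Weight each parental genotype pair by prior × P(type-B child):
  I^A i × I^B I^B: posterior weight 2/3; P(next child type O) = 0.
  I^A i × I^B i: posterior weight 1/3; P(next child type O) = 1/4.
Weighted sum = 1/12.

1/12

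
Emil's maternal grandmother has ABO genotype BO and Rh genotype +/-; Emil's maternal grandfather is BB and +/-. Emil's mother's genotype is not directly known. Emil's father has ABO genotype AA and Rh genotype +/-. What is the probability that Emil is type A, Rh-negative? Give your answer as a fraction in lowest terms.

1/16

Emil's mother's ABO genotype from BO × BB: 1/2 BB, 1/2 BO.
Crossing each possibility with the father AA and summing P(type A): 1/2·0 + 1/2·1/2 = 1/4.
Similarly for Rh via the mother's Rh distribution: P(Rh-) = 1/4.
Independent loci: 1/4 × 1/4 = 1/16.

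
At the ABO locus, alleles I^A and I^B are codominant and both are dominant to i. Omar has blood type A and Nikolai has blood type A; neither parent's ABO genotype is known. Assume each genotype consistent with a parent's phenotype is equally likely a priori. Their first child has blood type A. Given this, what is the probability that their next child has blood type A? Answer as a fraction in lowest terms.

19/20

Possible genotypes: Omar ∈ {I^A I^A, I^A i}; Nikolai ∈ {I^A I^A, I^A i}.
Weight each parental genotype pair by prior × P(type-A child):
  I^A I^A × I^A I^A: posterior weight 4/15; P(next child type A) = 1.
  I^A I^A × I^A i: posterior weight 4/15; P(next child type A) = 1.
  I^A i × I^A I^A: posterior weight 4/15; P(next child type A) = 1.
  I^A i × I^A i: posterior weight 1/5; P(next child type A) = 3/4.
Weighted sum = 19/20.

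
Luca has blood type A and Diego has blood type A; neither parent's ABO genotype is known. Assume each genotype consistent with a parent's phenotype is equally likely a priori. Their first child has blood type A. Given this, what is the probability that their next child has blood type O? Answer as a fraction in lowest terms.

Possible genotypes: Luca ∈ {I^A I^A, I^A i}; Diego ∈ {I^A I^A, I^A i}.
Weight each parental genotype pair by prior × P(type-A child):
  I^A I^A × I^A I^A: posterior weight 4/15; P(next child type O) = 0.
  I^A I^A × I^A i: posterior weight 4/15; P(next child type O) = 0.
  I^A i × I^A I^A: posterior weight 4/15; P(next child type O) = 0.
  I^A i × I^A i: posterior weight 1/5; P(next child type O) = 1/4.
Weighted sum = 1/20.

1/20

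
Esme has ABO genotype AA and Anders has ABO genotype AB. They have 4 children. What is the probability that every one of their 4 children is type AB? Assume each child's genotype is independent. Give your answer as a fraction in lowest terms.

ABO cross AA × AB → 1/2 A, 1/2 AB.
So P(type AB) = 1/2 per child.
All 4 independent: (1/2)^4 = 1/16.

1/16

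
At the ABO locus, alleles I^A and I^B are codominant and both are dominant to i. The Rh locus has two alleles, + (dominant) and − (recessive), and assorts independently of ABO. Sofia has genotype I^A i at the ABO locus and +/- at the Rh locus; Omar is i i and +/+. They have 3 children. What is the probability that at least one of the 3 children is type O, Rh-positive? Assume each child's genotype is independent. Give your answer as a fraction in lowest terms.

ABO cross I^A i × i i → 1/2 O, 1/2 A.
Rh cross +/- × +/+ → 1 Rh+; so P(type O, Rh-positive) = 1/2 × 1 = 1/2 per child.
P(none) = (1/2)^3 = 1/8; P(at least one) = 1 − 1/8 = 7/8.

7/8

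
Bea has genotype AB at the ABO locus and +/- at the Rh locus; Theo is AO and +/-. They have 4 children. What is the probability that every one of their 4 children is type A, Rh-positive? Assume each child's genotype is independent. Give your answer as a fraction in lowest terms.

81/4096

ABO cross AB × AO → 1/2 A, 1/4 B, 1/4 AB.
Rh cross +/- × +/- → 3/4 Rh+, 1/4 Rh-; so P(type A, Rh-positive) = 1/2 × 3/4 = 3/8 per child.
All 4 independent: (3/8)^4 = 81/4096.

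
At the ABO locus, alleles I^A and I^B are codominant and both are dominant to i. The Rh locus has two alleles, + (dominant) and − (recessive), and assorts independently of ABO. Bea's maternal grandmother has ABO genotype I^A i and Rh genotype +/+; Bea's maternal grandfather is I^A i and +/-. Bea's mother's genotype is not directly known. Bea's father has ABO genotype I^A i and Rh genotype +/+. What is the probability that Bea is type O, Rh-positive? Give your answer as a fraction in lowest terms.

1/4

Bea's mother's ABO genotype from I^A i × I^A i: 1/4 I^A I^A, 1/2 I^A i, 1/4 i i.
Crossing each possibility with the father I^A i and summing P(type O): 1/4·0 + 1/2·1/4 + 1/4·1/2 = 1/4.
Similarly for Rh via the mother's Rh distribution: P(Rh+) = 1.
Independent loci: 1/4 × 1 = 1/4.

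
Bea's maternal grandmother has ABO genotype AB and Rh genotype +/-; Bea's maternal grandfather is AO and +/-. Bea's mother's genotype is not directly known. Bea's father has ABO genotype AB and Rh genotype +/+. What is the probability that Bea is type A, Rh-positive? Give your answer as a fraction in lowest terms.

3/8

Bea's mother's ABO genotype from AB × AO: 1/4 AA, 1/4 AB, 1/4 AO, 1/4 BO.
Crossing each possibility with the father AB and summing P(type A): 1/4·1/2 + 1/4·1/4 + 1/4·1/2 + 1/4·1/4 = 3/8.
Similarly for Rh via the mother's Rh distribution: P(Rh+) = 1.
Independent loci: 3/8 × 1 = 3/8.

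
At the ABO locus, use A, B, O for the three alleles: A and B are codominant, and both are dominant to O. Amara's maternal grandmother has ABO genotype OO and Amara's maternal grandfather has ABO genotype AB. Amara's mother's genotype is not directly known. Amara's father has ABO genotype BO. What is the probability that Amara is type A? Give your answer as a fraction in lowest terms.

Amara's mother's ABO genotype from OO × AB: 1/2 AO, 1/2 BO.
Crossing each possibility with the father BO and summing P(type A): 1/2·1/4 + 1/2·0 = 1/8.

1/8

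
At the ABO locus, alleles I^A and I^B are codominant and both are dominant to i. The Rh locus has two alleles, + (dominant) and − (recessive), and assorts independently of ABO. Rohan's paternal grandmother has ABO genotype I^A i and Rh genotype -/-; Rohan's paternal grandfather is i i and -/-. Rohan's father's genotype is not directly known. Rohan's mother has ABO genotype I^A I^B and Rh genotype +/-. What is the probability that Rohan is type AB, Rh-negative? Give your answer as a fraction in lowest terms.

Rohan's father's ABO genotype from I^A i × i i: 1/2 I^A i, 1/2 i i.
Crossing each possibility with the mother I^A I^B and summing P(type AB): 1/2·1/4 + 1/2·0 = 1/8.
Similarly for Rh via the father's Rh distribution: P(Rh-) = 1/2.
Independent loci: 1/8 × 1/2 = 1/16.

1/16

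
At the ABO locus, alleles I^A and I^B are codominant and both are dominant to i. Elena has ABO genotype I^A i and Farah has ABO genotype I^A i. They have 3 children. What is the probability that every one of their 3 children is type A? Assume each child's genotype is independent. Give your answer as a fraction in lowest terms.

27/64

ABO cross I^A i × I^A i → 1/4 O, 3/4 A.
So P(type A) = 3/4 per child.
All 3 independent: (3/4)^3 = 27/64.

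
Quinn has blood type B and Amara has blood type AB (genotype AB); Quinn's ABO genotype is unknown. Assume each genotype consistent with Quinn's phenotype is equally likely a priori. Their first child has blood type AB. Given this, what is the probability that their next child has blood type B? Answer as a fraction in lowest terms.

1/2

Possible genotypes: Quinn ∈ {BB, BO}; Amara ∈ {AB}.
Weight each parental genotype pair by prior × P(type-AB child):
  BB × AB: posterior weight 2/3; P(next child type B) = 1/2.
  BO × AB: posterior weight 1/3; P(next child type B) = 1/2.
Weighted sum = 1/2.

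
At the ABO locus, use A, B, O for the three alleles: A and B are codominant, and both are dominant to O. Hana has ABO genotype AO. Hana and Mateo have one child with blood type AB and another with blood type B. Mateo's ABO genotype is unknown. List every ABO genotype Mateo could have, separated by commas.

AB, BB, BO

For each candidate genotype of Mateo, check whether crossing it with AO can produce every observed child phenotype.
  AA → possible child types {A} ✗
  AB → possible child types {A, B, AB} ✓
  AO → possible child types {O, A} ✗
  BB → possible child types {B, AB} ✓
  BO → possible child types {O, A, B, AB} ✓
  OO → possible child types {O, A} ✗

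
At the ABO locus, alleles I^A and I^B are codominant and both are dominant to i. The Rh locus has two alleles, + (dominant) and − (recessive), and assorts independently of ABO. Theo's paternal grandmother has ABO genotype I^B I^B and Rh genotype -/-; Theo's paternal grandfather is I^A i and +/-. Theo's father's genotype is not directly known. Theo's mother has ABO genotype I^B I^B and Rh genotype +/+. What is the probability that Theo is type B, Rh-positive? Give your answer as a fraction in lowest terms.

Theo's father's ABO genotype from I^B I^B × I^A i: 1/2 I^A I^B, 1/2 I^B i.
Crossing each possibility with the mother I^B I^B and summing P(type B): 1/2·1/2 + 1/2·1 = 3/4.
Similarly for Rh via the father's Rh distribution: P(Rh+) = 1.
Independent loci: 3/4 × 1 = 3/4.

3/4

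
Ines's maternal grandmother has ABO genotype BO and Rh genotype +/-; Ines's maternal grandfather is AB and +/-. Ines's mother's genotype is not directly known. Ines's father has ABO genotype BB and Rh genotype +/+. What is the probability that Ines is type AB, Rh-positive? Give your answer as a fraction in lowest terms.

Ines's mother's ABO genotype from BO × AB: 1/4 AB, 1/4 AO, 1/4 BB, 1/4 BO.
Crossing each possibility with the father BB and summing P(type AB): 1/4·1/2 + 1/4·1/2 + 1/4·0 + 1/4·0 = 1/4.
Similarly for Rh via the mother's Rh distribution: P(Rh+) = 1.
Independent loci: 1/4 × 1 = 1/4.

1/4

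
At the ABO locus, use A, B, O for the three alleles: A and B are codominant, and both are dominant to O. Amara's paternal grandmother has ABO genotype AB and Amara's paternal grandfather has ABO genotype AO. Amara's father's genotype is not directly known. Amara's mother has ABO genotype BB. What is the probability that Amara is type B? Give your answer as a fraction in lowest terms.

1/2

Amara's father's ABO genotype from AB × AO: 1/4 AA, 1/4 AB, 1/4 AO, 1/4 BO.
Crossing each possibility with the mother BB and summing P(type B): 1/4·0 + 1/4·1/2 + 1/4·1/2 + 1/4·1 = 1/2.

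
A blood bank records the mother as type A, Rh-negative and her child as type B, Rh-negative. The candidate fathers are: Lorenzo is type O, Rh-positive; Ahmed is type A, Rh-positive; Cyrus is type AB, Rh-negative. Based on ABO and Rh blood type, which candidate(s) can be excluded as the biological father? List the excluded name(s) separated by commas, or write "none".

Lorenzo, Ahmed

A candidate is excluded only if no genotype consistent with his phenotype could produce a type B, Rh-negative child with a type A, Rh-negative mother.
Lorenzo (type O, Rh+): no genotype consistent with that phenotype can produce a type-B Rh- child with a type-A mother.
Ahmed (type A, Rh+): no genotype consistent with that phenotype can produce a type-B Rh- child with a type-A mother.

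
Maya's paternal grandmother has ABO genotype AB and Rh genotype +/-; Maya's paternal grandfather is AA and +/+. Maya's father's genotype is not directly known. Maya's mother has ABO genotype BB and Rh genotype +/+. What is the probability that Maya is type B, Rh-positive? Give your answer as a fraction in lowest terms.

1/4

Maya's father's ABO genotype from AB × AA: 1/2 AA, 1/2 AB.
Crossing each possibility with the mother BB and summing P(type B): 1/2·0 + 1/2·1/2 = 1/4.
Similarly for Rh via the father's Rh distribution: P(Rh+) = 1.
Independent loci: 1/4 × 1 = 1/4.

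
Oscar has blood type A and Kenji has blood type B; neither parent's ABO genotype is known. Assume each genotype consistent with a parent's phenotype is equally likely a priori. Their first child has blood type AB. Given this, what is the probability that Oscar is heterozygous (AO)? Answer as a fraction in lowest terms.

Possible genotypes: Oscar ∈ {AA, AO}; Kenji ∈ {BB, BO}.
Weight each parental genotype pair by prior × P(type-AB child):
  AA × BB: posterior weight 4/9.
  AA × BO: posterior weight 2/9.
  AO × BB: posterior weight 2/9.
  AO × BO: posterior weight 1/9.
Sum the posterior weight over pairs where Oscar is AO: 1/3.

1/3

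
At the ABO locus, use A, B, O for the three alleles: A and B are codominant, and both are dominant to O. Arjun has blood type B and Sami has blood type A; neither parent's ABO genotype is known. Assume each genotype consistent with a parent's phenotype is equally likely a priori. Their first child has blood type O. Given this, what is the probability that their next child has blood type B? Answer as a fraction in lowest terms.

1/4

Possible genotypes: Arjun ∈ {BB, BO}; Sami ∈ {AA, AO}.
Weight each parental genotype pair by prior × P(type-O child):
  BO × AO: posterior weight 1; P(next child type B) = 1/4.
Weighted sum = 1/4.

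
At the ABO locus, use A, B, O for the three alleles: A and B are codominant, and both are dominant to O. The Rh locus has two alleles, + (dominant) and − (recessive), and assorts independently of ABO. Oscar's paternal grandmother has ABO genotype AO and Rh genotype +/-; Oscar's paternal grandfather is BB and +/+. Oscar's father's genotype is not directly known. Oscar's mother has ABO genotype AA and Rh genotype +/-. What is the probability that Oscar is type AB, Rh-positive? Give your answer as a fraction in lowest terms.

Oscar's father's ABO genotype from AO × BB: 1/2 AB, 1/2 BO.
Crossing each possibility with the mother AA and summing P(type AB): 1/2·1/2 + 1/2·1/2 = 1/2.
Similarly for Rh via the father's Rh distribution: P(Rh+) = 7/8.
Independent loci: 1/2 × 7/8 = 7/16.

7/16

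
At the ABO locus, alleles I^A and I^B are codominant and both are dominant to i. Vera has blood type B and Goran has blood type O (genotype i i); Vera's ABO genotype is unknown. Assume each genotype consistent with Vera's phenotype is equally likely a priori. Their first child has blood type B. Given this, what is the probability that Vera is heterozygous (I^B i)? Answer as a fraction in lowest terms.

Possible genotypes: Vera ∈ {I^B I^B, I^B i}; Goran ∈ {i i}.
Weight each parental genotype pair by prior × P(type-B child):
  I^B I^B × i i: posterior weight 2/3.
  I^B i × i i: posterior weight 1/3.
Sum the posterior weight over pairs where Vera is I^B i: 1/3.

1/3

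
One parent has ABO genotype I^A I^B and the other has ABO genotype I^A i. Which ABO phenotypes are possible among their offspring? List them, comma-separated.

Gametes from I^A I^B × I^A i give offspring ABO genotypes I^A I^A, I^A I^B, I^A i, I^B i, i.e. phenotypes A, B, AB.

A, B, AB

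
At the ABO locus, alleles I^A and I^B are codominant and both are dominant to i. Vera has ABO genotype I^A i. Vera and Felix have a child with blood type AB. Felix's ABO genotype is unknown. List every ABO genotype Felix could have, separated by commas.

I^A I^B, I^B I^B, I^B i

For each candidate genotype of Felix, check whether crossing it with I^A i can produce every observed child phenotype.
  I^A I^A → possible child types {A} ✗
  I^A I^B → possible child types {A, B, AB} ✓
  I^A i → possible child types {O, A} ✗
  I^B I^B → possible child types {B, AB} ✓
  I^B i → possible child types {O, A, B, AB} ✓
  i i → possible child types {O, A} ✗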